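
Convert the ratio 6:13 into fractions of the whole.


Total parts = 6 + 13 = 19
First part: 6/19 = 6/19
Second part: 13/19 = 13/19
= 6/19 and 13/19

6/19 and 13/19


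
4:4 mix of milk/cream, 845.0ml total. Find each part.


Total parts = 4 + 4 = 8
milk: 845.0 × 4/8 = 422.5ml
cream: 845.0 × 4/8 = 422.5ml
= 422.5ml and 422.5ml

422.5ml and 422.5ml


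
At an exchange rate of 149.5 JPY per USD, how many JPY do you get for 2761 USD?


Amount × rate = 2761 × 149.5
= 412769.50 JPY

412769.50 JPY


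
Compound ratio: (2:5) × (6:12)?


Compound ratio = (2×6) : (5×12)
= 12:60
GCD = 12
= 1:5

1:5


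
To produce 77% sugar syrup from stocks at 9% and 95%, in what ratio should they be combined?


Let x parts of 9% mix with y parts of 95%.
9x + 95y = 77(x + y)
9x + 95y = 77x + 77y
x(9 - 77) = y(77 - 95)
x/y = (95 - 77)/(77 - 9) = 18/68
Simplify: 9:34
= 9:34

9:34


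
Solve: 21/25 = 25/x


Cross multiply: 21 × x = 25 × 25
21x = 625
x = 625 / 21
= 29.76

29.76


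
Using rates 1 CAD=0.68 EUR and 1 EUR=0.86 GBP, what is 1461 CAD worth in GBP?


Step 1: 1461 CAD × 0.68 = 993.48 EUR
Step 2: 993.48 EUR × 0.86 = 854.39 GBP
Implied rate CAD→GBP = 0.68 × 0.86 = 0.5848
= 854.39 GBP

854.39 GBP


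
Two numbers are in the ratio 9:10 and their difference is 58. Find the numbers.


Let A = 9k, B = 10k.
10k - 9k = 58
1k = 58 → k = 58/1 = 58
A = 9×58 = 522, B = 10×58 = 580
= A = 522, B = 580

A = 522, B = 580


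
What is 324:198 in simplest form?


GCD(324, 198) = 18
324/18 : 198/18
= 18:11

18:11


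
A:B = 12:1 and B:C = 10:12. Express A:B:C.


Match B: multiply A:B by 10 → 120:10
Multiply B:C by 1 → 10:12
Combined: 120:10:12
GCD = 2
= 60:5:6

60:5:6


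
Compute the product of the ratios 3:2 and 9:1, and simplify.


Compound ratio = (3×9) : (2×1)
= 27:2
GCD = 1
= 27:2

27:2


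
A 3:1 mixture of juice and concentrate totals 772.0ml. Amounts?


Total parts = 3 + 1 = 4
juice: 772.0 × 3/4 = 579.0ml
concentrate: 772.0 × 1/4 = 193.0ml
= 579.0ml and 193.0ml

579.0ml and 193.0ml


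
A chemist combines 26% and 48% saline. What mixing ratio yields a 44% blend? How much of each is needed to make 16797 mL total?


Let x parts of 26% mix with y parts of 48%.
26x + 48y = 44(x + y)
26x + 48y = 44x + 44y
x(26 - 44) = y(44 - 48)
x/y = (48 - 44)/(44 - 26) = 4/18
Simplify: 2:9
Total parts = 11; one part = 16797/11 = 1527.00 mL
26% solution: 2×1527.00 = 3054.00 mL
48% solution: 9×1527.00 = 13743.00 mL
= ratio 2:9; 3054.00 mL and 13743.00 mL

ratio 2:9; 3054.00 mL and 13743.00 mL


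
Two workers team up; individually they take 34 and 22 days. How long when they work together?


Rate of A = 1/34 per day
Rate of B = 1/22 per day
Combined rate = 1/34 + 1/22 = 56/748 ≈ 0.0749 per day
Days = 1 / combined rate = 748/56
≈ 13.36 days

13.36 days


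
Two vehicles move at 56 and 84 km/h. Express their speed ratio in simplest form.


Ratio = 56:84
GCD = 28
Simplified = 2:3
Time ratio (same distance) = 3:2
Speed ratio = 2:3

2:3


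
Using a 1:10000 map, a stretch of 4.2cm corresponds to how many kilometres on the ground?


Real distance = map distance × scale
= 4.2cm × 10000
= 42000 cm = 420.0 m
= 0.420 km

0.420 km


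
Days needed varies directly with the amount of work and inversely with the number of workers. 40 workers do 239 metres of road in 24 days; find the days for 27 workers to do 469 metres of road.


Days ∝ work / workers, so d₂ = d₁ × (m₁/m₂) × (w₂/w₁)
Workers factor (inverse): 40/27 ≈ 1.4815
Work factor (direct): 469/239 ≈ 1.9623
d₂ = 24 × 40/27 × 469/239 = (24 × 40 × 469) / (27 × 239) = 450240/6453
≈ 69.77 days

69.77 days


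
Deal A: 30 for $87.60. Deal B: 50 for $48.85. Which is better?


Deal A: $87.60/30 = $2.9200/unit
Deal B: $48.85/50 = $0.9770/unit
B is cheaper per unit
= Deal B

Deal B


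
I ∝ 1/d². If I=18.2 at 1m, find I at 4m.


I₁d₁² = I₂d₂²
I₂ = I₁ × (d₁/d₂)²
= 18.2 × (1/4)²
= 18.2 × 1/16
= 18.2/16
= 1.1375

1.1375


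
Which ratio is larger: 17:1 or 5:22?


17/1 = 17.0000
5/22 = 0.2273
17.0000 > 0.2273, so 17:1 is greater
= 17:1

17:1


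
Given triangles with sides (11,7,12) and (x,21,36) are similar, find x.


Scale factor = 21/7 = 3
Missing side = 11 × 3
= 33.0

33.0


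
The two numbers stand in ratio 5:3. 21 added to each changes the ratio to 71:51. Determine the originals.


Let A = 5k, B = 3k.
(5k + 21) / (3k + 21) = 71/51
Cross-multiply: 51(5k + 21) = 71(3k + 21)
255k + 1071 = 213k + 1491
255k - 213k = 1491 - 1071
42k = 420
k = 420/42 = 10
A = 5×10 = 50, B = 3×10 = 30
= A = 50, B = 30

A = 50, B = 30


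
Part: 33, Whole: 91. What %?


Percentage = (part / whole) × 100
= (33 / 91) × 100
≈ 36.26%

36.26%


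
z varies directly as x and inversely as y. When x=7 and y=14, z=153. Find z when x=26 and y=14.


z = k·x/y
Solve for k using the known point: k = z·y/x = 153×14/7 = 2142/7 = 306.0000
Now evaluate at x=26, y=14:
z = k × 26 / 14 = (2142 × 26) / (7 × 14) = 55692/98
≈ 568.2857

568.2857


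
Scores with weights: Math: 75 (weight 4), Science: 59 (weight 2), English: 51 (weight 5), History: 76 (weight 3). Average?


Numerator = 75×4 + 59×2 + 51×5 + 76×3
= 300 + 118 + 255 + 228
= 901
Total weight = 14
Weighted avg = 901/14
= 64.36

64.36


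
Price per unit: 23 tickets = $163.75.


Unit rate = total / quantity
= 163.75 / 23
= $7.12 per unit

$7.12 per unit


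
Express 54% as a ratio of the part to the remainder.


54% means 54 parts out of 100; remainder = 46
Part : remainder = 54:46
GCD = 2
= 27:23

27:23


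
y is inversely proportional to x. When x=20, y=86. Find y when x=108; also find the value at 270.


Inverse proportion: x × y = constant
k = 20 × 86 = 1720
At x=108: k/108 = 15.93
At x=270: k/270 = 6.37
= 15.93 and 6.37

15.93 and 6.37


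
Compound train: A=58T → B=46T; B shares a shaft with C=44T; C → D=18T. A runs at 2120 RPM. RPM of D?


Stage 1: RPM_B = RPM_A × t_A/t_B = 2120 × 58/46 = 122960/46 ≈ 2673.04
B and C share a shaft → RPM_C = RPM_B
Stage 2: RPM_D = RPM_C × t_C/t_D = RPM_A × (t_A×t_C)/(t_B×t_D)
Overall ratio = (58×44)/(46×18) = 2552/828
RPM_D = 2120 × 2552/828 = 5410240/828
≈ 6534.11 RPM

6534.11 RPM


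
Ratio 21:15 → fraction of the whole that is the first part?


Total parts = 21 + 15 = 36
First part: 21/36 = 7/12
= 7/12

7/12


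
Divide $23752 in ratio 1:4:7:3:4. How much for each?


Total parts = 1 + 4 + 7 + 3 + 4 = 19
Part 1: 23752 × 1/19 = 1250.11
Part 2: 23752 × 4/19 = 5000.42
Part 3: 23752 × 7/19 = 8750.74
Part 4: 23752 × 3/19 = 3750.32
Part 5: 23752 × 4/19 = 5000.42
= Part 1: $1250.11, Part 2: $5000.42, Part 3: $8750.74, Part 4: $3750.32, Part 5: $5000.42

Part 1: $1250.11, Part 2: $5000.42, Part 3: $8750.74, Part 4: $3750.32, Part 5: $5000.42


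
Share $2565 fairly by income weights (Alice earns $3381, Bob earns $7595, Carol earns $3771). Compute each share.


Total income = 3381 + 7595 + 3771 = $14747
Alice: $2565 × 3381/14747 = $588.07
Bob: $2565 × 7595/14747 = $1321.03
Carol: $2565 × 3771/14747 = $655.90
= Alice: $588.07, Bob: $1321.03, Carol: $655.90

Alice: $588.07, Bob: $1321.03, Carol: $655.90


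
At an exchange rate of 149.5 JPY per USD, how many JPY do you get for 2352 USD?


Amount × rate = 2352 × 149.5
= 351624.00 JPY

351624.00 JPY


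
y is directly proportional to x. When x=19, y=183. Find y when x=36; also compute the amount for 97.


Direct proportion: y/x = constant
k = 183/19 ≈ 9.6316
y at x=36: k × 36 = 183 × 36 / 19 = 6588/19 ≈ 346.74
y at x=97: k × 97 = 183 × 97 / 19 = 17751/19 ≈ 934.26
= 346.74 and 934.26

346.74 and 934.26


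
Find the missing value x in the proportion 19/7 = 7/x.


Cross multiply: 19 × x = 7 × 7
19x = 49
x = 49 / 19
= 2.58

2.58


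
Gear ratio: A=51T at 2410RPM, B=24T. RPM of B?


Gear ratio = 51:24 = 17:8
RPM_B = RPM_A × (teeth_A / teeth_B)
= 2410 × (51/24)
= 5121.3 RPM

5121.3 RPM


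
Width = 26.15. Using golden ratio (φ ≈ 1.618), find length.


φ = (1 + √5) / 2 ≈ 1.618
Length = width × φ = 26.15 × 1.618 = 42.3107
≈ 42.31

42.31


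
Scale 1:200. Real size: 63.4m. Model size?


Model size = real / scale
= 63.4 / 200
= 0.3170 m

0.3170 m


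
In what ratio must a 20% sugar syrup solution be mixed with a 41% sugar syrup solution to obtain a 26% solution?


Let x parts of 20% mix with y parts of 41%.
20x + 41y = 26(x + y)
20x + 41y = 26x + 26y
x(20 - 26) = y(26 - 41)
x/y = (41 - 26)/(26 - 20) = 15/6
Simplify: 5:2
= 5:2

5:2


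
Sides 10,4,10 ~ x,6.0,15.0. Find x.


Scale factor = 6.0/4 = 1.5
Missing side = 10 × 1.5
= 15.0

15.0


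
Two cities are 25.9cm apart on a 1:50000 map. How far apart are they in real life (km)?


Real distance = map distance × scale
= 25.9cm × 50000
= 1295000 cm = 12950.0 m
= 12.950 km

12.950 km


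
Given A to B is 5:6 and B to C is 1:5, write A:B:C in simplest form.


Match B: multiply A:B by 1 → 5:6
Multiply B:C by 6 → 6:30
Combined: 5:6:30
GCD = 1
= 5:6:30

5:6:30


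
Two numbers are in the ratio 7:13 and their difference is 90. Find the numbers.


Let A = 7k, B = 13k.
13k - 7k = 90
6k = 90 → k = 90/6 = 15
A = 7×15 = 105, B = 13×15 = 195
= A = 105, B = 195

A = 105, B = 195


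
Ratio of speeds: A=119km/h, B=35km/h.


Ratio = 119:35
GCD = 7
Simplified = 17:5
Time ratio (same distance) = 5:17
Speed ratio = 17:5

17:5


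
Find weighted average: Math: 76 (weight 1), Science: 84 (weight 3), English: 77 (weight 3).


Numerator = 76×1 + 84×3 + 77×3
= 76 + 252 + 231
= 559
Total weight = 7
Weighted avg = 559/7
= 79.86

79.86


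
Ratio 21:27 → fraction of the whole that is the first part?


Total parts = 21 + 27 = 48
First part: 21/48 = 7/16
= 7/16

7/16


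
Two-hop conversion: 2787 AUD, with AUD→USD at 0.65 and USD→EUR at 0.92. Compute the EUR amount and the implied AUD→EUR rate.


Step 1: 2787 AUD × 0.65 = 1811.55 USD
Step 2: 1811.55 USD × 0.92 = 1666.63 EUR
Implied rate AUD→EUR = 0.65 × 0.92 = 0.5980
= 1666.63 EUR; implied rate 0.5980 EUR/AUD

1666.63 EUR; implied rate 0.5980 EUR/AUD


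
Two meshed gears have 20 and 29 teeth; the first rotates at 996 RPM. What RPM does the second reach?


Gear ratio = 20:29 = 20:29
RPM_B = RPM_A × (teeth_A / teeth_B)
= 996 × (20/29)
= 686.9 RPM

686.9 RPM


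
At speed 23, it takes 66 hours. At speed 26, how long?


Inverse proportion: x × y = constant
k = 23 × 66 = 1518
y₂ = k / 26 = 1518 / 26
= 58.38

58.38


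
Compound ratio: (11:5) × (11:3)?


Compound ratio = (11×11) : (5×3)
= 121:15
GCD = 1
= 121:15

121:15


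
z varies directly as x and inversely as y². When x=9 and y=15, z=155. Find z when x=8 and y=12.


z = k·x/y²
Solve for k using the known point: k = z·y²/x = 155×225/9 = 34875/9 = 3875.0000
Now evaluate at x=8, y=12:
z = k × 8 / 144 = (34875 × 8) / (9 × 144) = 279000/1296
≈ 215.2778

215.2778


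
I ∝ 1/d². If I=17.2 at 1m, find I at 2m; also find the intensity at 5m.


I₁d₁² = I₂d₂²
I at 2m = 17.2 × (1/2)² = 17.2 × 1/4 = 17.2/4 = 4.3000
I at 5m = 17.2 × (1/5)² = 17.2 × 1/25 = 17.2/25 = 0.6880
= 4.3000 and 0.6880

4.3000 and 0.6880


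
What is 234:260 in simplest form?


GCD(234, 260) = 26
234/26 : 260/26
= 9:10

9:10


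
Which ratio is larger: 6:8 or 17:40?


6/8 = 0.7500
17/40 = 0.4250
0.7500 > 0.4250, so 6:8 is greater
= 6:8

6:8


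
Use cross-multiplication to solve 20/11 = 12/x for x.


Cross multiply: 20 × x = 11 × 12
20x = 132
x = 132 / 20
= 6.60

6.60


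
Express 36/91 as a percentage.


Percentage = (part / whole) × 100
= (36 / 91) × 100
≈ 39.56%

39.56%


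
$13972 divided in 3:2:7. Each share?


Total parts = 3 + 2 + 7 = 12
Part 1: 13972 × 3/12 = 3493.00
Part 2: 13972 × 2/12 = 2328.67
Part 3: 13972 × 7/12 = 8150.33
= Part 1: $3493.00, Part 2: $2328.67, Part 3: $8150.33

Part 1: $3493.00, Part 2: $2328.67, Part 3: $8150.33


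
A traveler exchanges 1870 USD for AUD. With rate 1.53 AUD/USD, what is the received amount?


Amount × rate = 1870 × 1.53
= 2861.10 AUD

2861.10 AUD


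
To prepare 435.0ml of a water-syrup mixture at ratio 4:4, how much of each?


Total parts = 4 + 4 = 8
water: 435.0 × 4/8 = 217.5ml
syrup: 435.0 × 4/8 = 217.5ml
= 217.5ml and 217.5ml

217.5ml and 217.5ml


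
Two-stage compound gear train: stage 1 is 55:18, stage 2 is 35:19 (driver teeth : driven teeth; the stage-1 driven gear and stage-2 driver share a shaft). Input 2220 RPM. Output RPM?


Stage 1: RPM_B = RPM_A × t_A/t_B = 2220 × 55/18 = 122100/18 ≈ 6783.33
B and C share a shaft → RPM_C = RPM_B
Stage 2: RPM_D = RPM_C × t_C/t_D = RPM_A × (t_A×t_C)/(t_B×t_D)
Overall ratio = (55×35)/(18×19) = 1925/342
RPM_D = 2220 × 1925/342 = 4273500/342
≈ 12495.61 RPM

12495.61 RPM


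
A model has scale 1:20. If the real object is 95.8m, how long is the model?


Model size = real / scale
= 95.8 / 20
= 4.7900 m

4.7900 m


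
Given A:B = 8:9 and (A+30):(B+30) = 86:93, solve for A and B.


Let A = 8k, B = 9k.
(8k + 30) / (9k + 30) = 86/93
Cross-multiply: 93(8k + 30) = 86(9k + 30)
744k + 2790 = 774k + 2580
744k - 774k = 2580 - 2790
-30k = -210
k = -210/-30 = 7
A = 8×7 = 56, B = 9×7 = 63
= A = 56, B = 63

A = 56, B = 63


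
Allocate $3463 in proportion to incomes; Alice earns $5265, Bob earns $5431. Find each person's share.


Total income = 5265 + 5431 = $10696
Alice: $3463 × 5265/10696 = $1704.63
Bob: $3463 × 5431/10696 = $1758.37
= Alice: $1704.63, Bob: $1758.37

Alice: $1704.63, Bob: $1758.37


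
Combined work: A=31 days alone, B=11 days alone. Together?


Rate of A = 1/31 per day
Rate of B = 1/11 per day
Combined rate = 1/31 + 1/11 = 42/341 ≈ 0.1232 per day
Days = 1 / combined rate = 341/42
≈ 8.12 days

8.12 days


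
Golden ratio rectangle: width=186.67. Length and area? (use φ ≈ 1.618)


φ = (1 + √5) / 2 ≈ 1.618
Length = width × φ = 186.67 × 1.618 = 302.03206
≈ 302.03
Area = width × length = 186.67 × 302.03206 = 56380.3246402 ≈ 56380.32
= Length: 302.03, Area: 56380.32

Length: 302.03, Area: 56380.32


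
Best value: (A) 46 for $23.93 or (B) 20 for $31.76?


Deal A: $23.93/46 = $0.5202/unit
Deal B: $31.76/20 = $1.5880/unit
A is cheaper per unit
= Deal A

Deal A


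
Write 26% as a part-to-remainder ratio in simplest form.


26% means 26 parts out of 100; remainder = 74
Part : remainder = 26:74
GCD = 2
= 13:37

13:37


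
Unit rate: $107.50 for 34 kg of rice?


Unit rate = total / quantity
= 107.50 / 34
= $3.16 per unit

$3.16 per unit


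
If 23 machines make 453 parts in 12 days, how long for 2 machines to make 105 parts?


Days ∝ work / workers, so d₂ = d₁ × (m₁/m₂) × (w₂/w₁)
Workers factor (inverse): 23/2 = 11.5000
Work factor (direct): 105/453 ≈ 0.2318
d₂ = 12 × 23/2 × 105/453 = (12 × 23 × 105) / (2 × 453) = 28980/906
≈ 31.99 days

31.99 days


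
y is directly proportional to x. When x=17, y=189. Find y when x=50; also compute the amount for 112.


Direct proportion: y/x = constant
k = 189/17 ≈ 11.1176
y at x=50: k × 50 = 189 × 50 / 17 = 9450/17 ≈ 555.88
y at x=112: k × 112 = 189 × 112 / 17 = 21168/17 ≈ 1245.18
= 555.88 and 1245.18

555.88 and 1245.18


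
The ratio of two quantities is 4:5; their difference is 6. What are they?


Let A = 4k, B = 5k.
5k - 4k = 6
1k = 6 → k = 6/1 = 6
A = 4×6 = 24, B = 5×6 = 30
= A = 24, B = 30

A = 24, B = 30


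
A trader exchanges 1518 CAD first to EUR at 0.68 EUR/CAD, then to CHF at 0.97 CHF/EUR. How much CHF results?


Step 1: 1518 CAD × 0.68 = 1032.24 EUR
Step 2: 1032.24 EUR × 0.97 = 1001.27 CHF
Implied rate CAD→CHF = 0.68 × 0.97 = 0.6596
= 1001.27 CHF

1001.27 CHF


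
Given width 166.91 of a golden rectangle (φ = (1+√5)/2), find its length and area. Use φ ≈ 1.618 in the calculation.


φ = (1 + √5) / 2 ≈ 1.618
Length = width × φ = 166.91 × 1.618 = 270.06038
≈ 270.06
Area = width × length = 166.91 × 270.06038 = 45075.7780258 ≈ 45075.78
= Length: 270.06, Area: 45075.78

Length: 270.06, Area: 45075.78


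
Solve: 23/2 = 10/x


Cross multiply: 23 × x = 2 × 10
23x = 20
x = 20 / 23
= 0.87

0.87


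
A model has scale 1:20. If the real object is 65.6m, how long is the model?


Model size = real / scale
= 65.6 / 20
= 3.2800 m

3.2800 m


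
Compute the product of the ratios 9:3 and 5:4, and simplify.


Compound ratio = (9×5) : (3×4)
= 45:12
GCD = 3
= 15:4

15:4


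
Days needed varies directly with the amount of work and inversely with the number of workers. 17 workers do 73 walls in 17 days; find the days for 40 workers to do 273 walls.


Days ∝ work / workers, so d₂ = d₁ × (m₁/m₂) × (w₂/w₁)
Workers factor (inverse): 17/40 = 0.4250
Work factor (direct): 273/73 ≈ 3.7397
d₂ = 17 × 17/40 × 273/73 = (17 × 17 × 273) / (40 × 73) = 78897/2920
≈ 27.02 days

27.02 days


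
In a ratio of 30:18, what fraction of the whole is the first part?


Total parts = 30 + 18 = 48
First part: 30/48 = 5/8
= 5/8

5/8


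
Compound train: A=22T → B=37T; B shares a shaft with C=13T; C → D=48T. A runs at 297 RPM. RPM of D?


Stage 1: RPM_B = RPM_A × t_A/t_B = 297 × 22/37 = 6534/37 ≈ 176.59
B and C share a shaft → RPM_C = RPM_B
Stage 2: RPM_D = RPM_C × t_C/t_D = RPM_A × (t_A×t_C)/(t_B×t_D)
Overall ratio = (22×13)/(37×48) = 286/1776
RPM_D = 297 × 286/1776 = 84942/1776
≈ 47.83 RPM

47.83 RPM


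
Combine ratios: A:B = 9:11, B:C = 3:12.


Match B: multiply A:B by 3 → 27:33
Multiply B:C by 11 → 33:132
Combined: 27:33:132
GCD = 3
= 9:11:44

9:11:44


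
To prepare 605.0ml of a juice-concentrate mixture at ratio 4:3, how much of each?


Total parts = 4 + 3 = 7
juice: 605.0 × 4/7 = 345.7ml
concentrate: 605.0 × 3/7 = 259.3ml
= 345.7ml and 259.3ml

345.7ml and 259.3ml


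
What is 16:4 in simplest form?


GCD(16, 4) = 4
16/4 : 4/4
= 4:1

4:1


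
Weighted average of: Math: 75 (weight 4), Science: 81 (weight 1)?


Numerator = 75×4 + 81×1
= 300 + 81
= 381
Total weight = 5
Weighted avg = 381/5
= 76.20

76.20


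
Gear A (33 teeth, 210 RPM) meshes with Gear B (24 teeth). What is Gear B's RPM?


Gear ratio = 33:24 = 11:8
RPM_B = RPM_A × (teeth_A / teeth_B)
= 210 × (33/24)
= 288.8 RPM

288.8 RPM


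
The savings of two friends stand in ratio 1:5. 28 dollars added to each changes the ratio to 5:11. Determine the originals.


Let A = 1k, B = 5k.
(1k + 28) / (5k + 28) = 5/11
Cross-multiply: 11(1k + 28) = 5(5k + 28)
11k + 308 = 25k + 140
11k - 25k = 140 - 308
-14k = -168
k = -168/-14 = 12
A = 1×12 = 12, B = 5×12 = 60
= A = 12, B = 60

A = 12, B = 60


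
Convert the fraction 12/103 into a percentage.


Percentage = (part / whole) × 100
= (12 / 103) × 100
≈ 11.65%

11.65%


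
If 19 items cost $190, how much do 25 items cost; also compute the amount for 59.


Direct proportion: y/x = constant
k = 190/19 = 10.0000
y at x=25: k × 25 = 190 × 25 / 19 = 4750/19 = 250.00
y at x=59: k × 59 = 190 × 59 / 19 = 11210/19 = 590.00
= 250.00 and 590.00

250.00 and 590.00


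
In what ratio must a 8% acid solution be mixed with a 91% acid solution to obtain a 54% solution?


Let x parts of 8% mix with y parts of 91%.
8x + 91y = 54(x + y)
8x + 91y = 54x + 54y
x(8 - 54) = y(54 - 91)
x/y = (91 - 54)/(54 - 8) = 37/46
Simplify: 37:46
= 37:46

37:46


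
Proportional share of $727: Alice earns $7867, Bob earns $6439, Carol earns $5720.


Total income = 7867 + 6439 + 5720 = $20026
Alice: $727 × 7867/20026 = $285.59
Bob: $727 × 6439/20026 = $233.75
Carol: $727 × 5720/20026 = $207.65
= Alice: $285.59, Bob: $233.75, Carol: $207.65

Alice: $285.59, Bob: $233.75, Carol: $207.65


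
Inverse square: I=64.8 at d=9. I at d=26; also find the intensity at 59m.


I₁d₁² = I₂d₂²
I at 26m = 64.8 × (9/26)² = 64.8 × 81/676 = 5248.8/676 ≈ 7.7645
I at 59m = 64.8 × (9/59)² = 64.8 × 81/3481 = 5248.8/3481 ≈ 1.5078
= 7.7645 and 1.5078

7.7645 and 1.5078


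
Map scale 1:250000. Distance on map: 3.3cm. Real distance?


Real distance = map distance × scale
= 3.3cm × 250000
= 825000 cm = 8250.0 m
= 8.250 km

8.250 km


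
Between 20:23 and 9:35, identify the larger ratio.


20/23 = 0.8696
9/35 = 0.2571
0.8696 > 0.2571, so 20:23 is greater
= 20:23

20:23


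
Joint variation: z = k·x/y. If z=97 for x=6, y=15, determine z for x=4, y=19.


z = k·x/y
Solve for k using the known point: k = z·y/x = 97×15/6 = 1455/6 = 242.5000
Now evaluate at x=4, y=19:
z = k × 4 / 19 = (1455 × 4) / (6 × 19) = 5820/114
≈ 51.0526

51.0526


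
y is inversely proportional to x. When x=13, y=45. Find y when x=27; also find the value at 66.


Inverse proportion: x × y = constant
k = 13 × 45 = 585
At x=27: k/27 = 21.67
At x=66: k/66 = 8.86
= 21.67 and 8.86

21.67 and 8.86


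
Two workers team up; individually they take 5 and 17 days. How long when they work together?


Rate of A = 1/5 per day
Rate of B = 1/17 per day
Combined rate = 1/5 + 1/17 = 22/85 ≈ 0.2588 per day
Days = 1 / combined rate = 85/22
≈ 3.86 days

3.86 days


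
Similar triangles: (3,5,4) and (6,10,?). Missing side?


Scale factor = 6/3 = 2
Missing side = 4 × 2
= 8.0

8.0


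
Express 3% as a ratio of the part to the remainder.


3% means 3 parts out of 100; remainder = 97
Part : remainder = 3:97
GCD = 1
= 3:97

3:97


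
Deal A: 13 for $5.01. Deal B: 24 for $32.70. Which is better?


Deal A: $5.01/13 = $0.3854/unit
Deal B: $32.70/24 = $1.3625/unit
A is cheaper per unit
= Deal A

Deal A


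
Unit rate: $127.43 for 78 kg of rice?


Unit rate = total / quantity
= 127.43 / 78
= $1.63 per unit

$1.63 per unit


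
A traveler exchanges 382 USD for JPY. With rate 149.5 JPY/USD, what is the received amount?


Amount × rate = 382 × 149.5
= 57109.00 JPY

57109.00 JPY


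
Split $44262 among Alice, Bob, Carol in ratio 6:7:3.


Total parts = 6 + 7 + 3 = 16
Alice: 44262 × 6/16 = 16598.25
Bob: 44262 × 7/16 = 19364.63
Carol: 44262 × 3/16 = 8299.13
= Alice: $16598.25, Bob: $19364.63, Carol: $8299.13

Alice: $16598.25, Bob: $19364.63, Carol: $8299.13


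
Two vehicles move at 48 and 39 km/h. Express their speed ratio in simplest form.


Ratio = 48:39
GCD = 3
Simplified = 16:13
Time ratio (same distance) = 13:16
Speed ratio = 16:13

16:13


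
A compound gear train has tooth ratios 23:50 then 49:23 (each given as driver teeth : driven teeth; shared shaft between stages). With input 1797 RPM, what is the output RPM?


Stage 1: RPM_B = RPM_A × t_A/t_B = 1797 × 23/50 = 41331/50 = 826.62
B and C share a shaft → RPM_C = RPM_B
Stage 2: RPM_D = RPM_C × t_C/t_D = RPM_A × (t_A×t_C)/(t_B×t_D)
Overall ratio = (23×49)/(50×23) = 1127/1150
RPM_D = 1797 × 1127/1150 = 2025219/1150
= 1761.06 RPM

1761.06 RPM


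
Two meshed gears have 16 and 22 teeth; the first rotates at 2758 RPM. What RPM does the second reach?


Gear ratio = 16:22 = 8:11
RPM_B = RPM_A × (teeth_A / teeth_B)
= 2758 × (16/22)
= 2005.8 RPM

2005.8 RPM


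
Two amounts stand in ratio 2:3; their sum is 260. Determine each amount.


Let A = 2k, B = 3k.
2k + 3k = 260
5k = 260 → k = 260/5 = 52
A = 2×52 = 104, B = 3×52 = 156
= A = 104, B = 156

A = 104, B = 156


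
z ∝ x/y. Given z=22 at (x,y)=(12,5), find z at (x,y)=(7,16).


z = k·x/y
Solve for k using the known point: k = z·y/x = 22×5/12 = 110/12 ≈ 9.1667
Now evaluate at x=7, y=16:
z = k × 7 / 16 = (110 × 7) / (12 × 16) = 770/192
≈ 4.0104

4.0104


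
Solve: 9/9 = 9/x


Cross multiply: 9 × x = 9 × 9
9x = 81
x = 81 / 9
= 9.00

9.00


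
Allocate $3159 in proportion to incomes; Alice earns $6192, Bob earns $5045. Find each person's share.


Total income = 6192 + 5045 = $11237
Alice: $3159 × 6192/11237 = $1740.73
Bob: $3159 × 5045/11237 = $1418.27
= Alice: $1740.73, Bob: $1418.27

Alice: $1740.73, Bob: $1418.27


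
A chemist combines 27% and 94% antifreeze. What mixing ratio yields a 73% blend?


Let x parts of 27% mix with y parts of 94%.
27x + 94y = 73(x + y)
27x + 94y = 73x + 73y
x(27 - 73) = y(73 - 94)
x/y = (94 - 73)/(73 - 27) = 21/46
Simplify: 21:46
= 21:46

21:46


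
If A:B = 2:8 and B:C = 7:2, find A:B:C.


Match B: multiply A:B by 7 → 14:56
Multiply B:C by 8 → 56:16
Combined: 14:56:16
GCD = 2
= 7:28:8

7:28:8


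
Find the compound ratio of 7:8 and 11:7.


Compound ratio = (7×11) : (8×7)
= 77:56
GCD = 7
= 11:8

11:8


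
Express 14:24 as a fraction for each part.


Total parts = 14 + 24 = 38
First part: 14/38 = 7/19
Second part: 24/38 = 12/19
= 7/19 and 12/19

7/19 and 12/19


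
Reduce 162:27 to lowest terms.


GCD(162, 27) = 27
162/27 : 27/27
= 6:1

6:1


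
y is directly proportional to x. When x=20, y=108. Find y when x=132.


Direct proportion: y/x = constant
k = 108/20 = 5.4000
y₂ = k × 132 = 108 × 132 / 20 = 14256/20
= 712.80

712.80


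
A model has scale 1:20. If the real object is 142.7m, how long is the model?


Model size = real / scale
= 142.7 / 20
= 7.1350 m

7.1350 m


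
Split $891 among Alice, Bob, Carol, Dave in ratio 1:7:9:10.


Total parts = 1 + 7 + 9 + 10 = 27
Alice: 891 × 1/27 = 33.00
Bob: 891 × 7/27 = 231.00
Carol: 891 × 9/27 = 297.00
Dave: 891 × 10/27 = 330.00
= Alice: $33.00, Bob: $231.00, Carol: $297.00, Dave: $330.00

Alice: $33.00, Bob: $231.00, Carol: $297.00, Dave: $330.00


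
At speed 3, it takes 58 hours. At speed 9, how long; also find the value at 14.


Inverse proportion: x × y = constant
k = 3 × 58 = 174
At x=9: k/9 = 19.33
At x=14: k/14 = 12.43
= 19.33 and 12.43

19.33 and 12.43


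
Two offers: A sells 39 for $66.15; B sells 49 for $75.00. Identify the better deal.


Deal A: $66.15/39 = $1.6962/unit
Deal B: $75.00/49 = $1.5306/unit
B is cheaper per unit
= Deal B

Deal B


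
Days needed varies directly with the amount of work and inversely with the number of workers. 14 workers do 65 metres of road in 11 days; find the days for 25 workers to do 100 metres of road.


Days ∝ work / workers, so d₂ = d₁ × (m₁/m₂) × (w₂/w₁)
Workers factor (inverse): 14/25 = 0.5600
Work factor (direct): 100/65 ≈ 1.5385
d₂ = 11 × 14/25 × 100/65 = (11 × 14 × 100) / (25 × 65) = 15400/1625
≈ 9.48 days

9.48 days


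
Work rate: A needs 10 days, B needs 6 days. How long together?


Rate of A = 1/10 per day
Rate of B = 1/6 per day
Combined rate = 1/10 + 1/6 = 16/60 ≈ 0.2667 per day
Days = 1 / combined rate = 60/16
= 3.75 days

3.75 days


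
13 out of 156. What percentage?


Percentage = (part / whole) × 100
= (13 / 156) × 100
≈ 8.33%

8.33%


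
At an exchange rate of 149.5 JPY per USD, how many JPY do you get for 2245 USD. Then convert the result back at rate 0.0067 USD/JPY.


Amount × rate = 2245 × 149.5 = 335627.50 JPY
Round-trip: 335627.50 × 0.0067 = 2248.70 USD
= 335627.50 JPY, then 2248.70 USD

335627.50 JPY, then 2248.70 USD


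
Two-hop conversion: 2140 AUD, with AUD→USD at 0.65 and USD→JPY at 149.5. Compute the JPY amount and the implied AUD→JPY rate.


Step 1: 2140 AUD × 0.65 = 1391.00 USD
Step 2: 1391.00 USD × 149.5 = 207954.50 JPY
Implied rate AUD→JPY = 0.65 × 149.5 = 97.1750
= 207954.50 JPY; implied rate 97.1750 JPY/AUD

207954.50 JPY; implied rate 97.1750 JPY/AUD


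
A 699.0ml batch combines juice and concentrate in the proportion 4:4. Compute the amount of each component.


Total parts = 4 + 4 = 8
juice: 699.0 × 4/8 = 349.5ml
concentrate: 699.0 × 4/8 = 349.5ml
= 349.5ml and 349.5ml

349.5ml and 349.5ml


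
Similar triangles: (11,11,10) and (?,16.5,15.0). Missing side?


Scale factor = 16.5/11 = 1.5
Missing side = 11 × 1.5
= 16.5

16.5


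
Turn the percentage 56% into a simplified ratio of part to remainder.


56% means 56 parts out of 100; remainder = 44
Part : remainder = 56:44
GCD = 4
= 14:11

14:11


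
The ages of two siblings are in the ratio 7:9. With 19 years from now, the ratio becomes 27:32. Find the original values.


Let A = 7k, B = 9k.
(7k + 19) / (9k + 19) = 27/32
Cross-multiply: 32(7k + 19) = 27(9k + 19)
224k + 608 = 243k + 513
224k - 243k = 513 - 608
-19k = -95
k = -95/-19 = 5
A = 7×5 = 35, B = 9×5 = 45
= A = 35, B = 45

A = 35, B = 45


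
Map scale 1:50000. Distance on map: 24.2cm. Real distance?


Real distance = map distance × scale
= 24.2cm × 50000
= 1210000 cm = 12100.0 m
= 12.100 km

12.100 km


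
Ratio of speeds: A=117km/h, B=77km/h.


Ratio = 117:77
GCD = 1
Simplified = 117:77
Time ratio (same distance) = 77:117
Speed ratio = 117:77

117:77


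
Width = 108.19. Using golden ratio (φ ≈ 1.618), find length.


φ = (1 + √5) / 2 ≈ 1.618
Length = width × φ = 108.19 × 1.618 = 175.05142
≈ 175.05

175.05


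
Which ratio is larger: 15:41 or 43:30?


15/41 = 0.3659
43/30 = 1.4333
0.3659 < 1.4333, so 15:41 is less
= 43:30

43:30


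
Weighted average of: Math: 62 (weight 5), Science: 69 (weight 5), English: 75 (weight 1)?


Numerator = 62×5 + 69×5 + 75×1
= 310 + 345 + 75
= 730
Total weight = 11
Weighted avg = 730/11
= 66.36

66.36


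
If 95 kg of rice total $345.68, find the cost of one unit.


Unit rate = total / quantity
= 345.68 / 95
= $3.64 per unit

$3.64 per unit


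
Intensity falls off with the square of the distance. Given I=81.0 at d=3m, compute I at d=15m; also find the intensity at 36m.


I₁d₁² = I₂d₂²
I at 15m = 81.0 × (3/15)² = 81.0 × 9/225 = 729/225 = 3.2400
I at 36m = 81.0 × (3/36)² = 81.0 × 9/1296 = 729/1296 = 0.5625
= 3.2400 and 0.5625

3.2400 and 0.5625


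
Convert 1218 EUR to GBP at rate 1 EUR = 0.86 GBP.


Amount × rate = 1218 × 0.86
= 1047.48 GBP

1047.48 GBP


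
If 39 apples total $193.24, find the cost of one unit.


Unit rate = total / quantity
= 193.24 / 39
= $4.95 per unit

$4.95 per unit


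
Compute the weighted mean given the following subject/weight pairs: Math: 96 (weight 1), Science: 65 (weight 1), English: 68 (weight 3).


Numerator = 96×1 + 65×1 + 68×3
= 96 + 65 + 204
= 365
Total weight = 5
Weighted avg = 365/5
= 73.00

73.00


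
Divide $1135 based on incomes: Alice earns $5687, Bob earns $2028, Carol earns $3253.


Total income = 5687 + 2028 + 3253 = $10968
Alice: $1135 × 5687/10968 = $588.51
Bob: $1135 × 2028/10968 = $209.86
Carol: $1135 × 3253/10968 = $336.63
= Alice: $588.51, Bob: $209.86, Carol: $336.63

Alice: $588.51, Bob: $209.86, Carol: $336.63


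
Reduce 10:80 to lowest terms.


GCD(10, 80) = 10
10/10 : 80/10
= 1:8

1:8


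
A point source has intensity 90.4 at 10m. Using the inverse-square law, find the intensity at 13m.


I₁d₁² = I₂d₂²
I₂ = I₁ × (d₁/d₂)²
= 90.4 × (10/13)²
= 90.4 × 100/169
= 9040/169
≈ 53.4911

53.4911


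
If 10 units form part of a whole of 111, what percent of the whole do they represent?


Percentage = (part / whole) × 100
= (10 / 111) × 100
≈ 9.01%

9.01%


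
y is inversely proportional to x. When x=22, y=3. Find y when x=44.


Inverse proportion: x × y = constant
k = 22 × 3 = 66
y₂ = k / 44 = 66 / 44
= 1.50

1.50


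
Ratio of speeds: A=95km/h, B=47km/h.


Ratio = 95:47
GCD = 1
Simplified = 95:47
Time ratio (same distance) = 47:95
Speed ratio = 95:47

95:47


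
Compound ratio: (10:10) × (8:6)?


Compound ratio = (10×8) : (10×6)
= 80:60
GCD = 20
= 4:3

4:3


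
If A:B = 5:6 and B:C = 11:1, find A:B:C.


Match B: multiply A:B by 11 → 55:66
Multiply B:C by 6 → 66:6
Combined: 55:66:6
GCD = 1
= 55:66:6

55:66:6


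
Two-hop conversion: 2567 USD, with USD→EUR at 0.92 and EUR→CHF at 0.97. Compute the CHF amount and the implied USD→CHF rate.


Step 1: 2567 USD × 0.92 = 2361.64 EUR
Step 2: 2361.64 EUR × 0.97 = 2290.79 CHF
Implied rate USD→CHF = 0.92 × 0.97 = 0.8924
= 2290.79 CHF; implied rate 0.8924 CHF/USD

2290.79 CHF; implied rate 0.8924 CHF/USD


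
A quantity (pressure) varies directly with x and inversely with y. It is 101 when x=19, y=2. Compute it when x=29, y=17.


z = k·x/y
Solve for k using the known point: k = z·y/x = 101×2/19 = 202/19 ≈ 10.6316
Now evaluate at x=29, y=17:
z = k × 29 / 17 = (202 × 29) / (19 × 17) = 5858/323
≈ 18.1362

18.1362


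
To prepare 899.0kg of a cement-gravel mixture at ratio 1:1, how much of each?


Total parts = 1 + 1 = 2
cement: 899.0 × 1/2 = 449.5kg
gravel: 899.0 × 1/2 = 449.5kg
= 449.5kg and 449.5kg

449.5kg and 449.5kg


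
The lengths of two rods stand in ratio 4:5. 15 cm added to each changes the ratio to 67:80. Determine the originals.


Let A = 4k, B = 5k.
(4k + 15) / (5k + 15) = 67/80
Cross-multiply: 80(4k + 15) = 67(5k + 15)
320k + 1200 = 335k + 1005
320k - 335k = 1005 - 1200
-15k = -195
k = -195/-15 = 13
A = 4×13 = 52, B = 5×13 = 65
= A = 52, B = 65

A = 52, B = 65


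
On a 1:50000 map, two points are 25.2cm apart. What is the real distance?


Real distance = map distance × scale
= 25.2cm × 50000
= 1260000 cm = 12600.0 m
= 12.600 km

12.600 km


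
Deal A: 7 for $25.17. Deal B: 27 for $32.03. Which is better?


Deal A: $25.17/7 = $3.5957/unit
Deal B: $32.03/27 = $1.1863/unit
B is cheaper per unit
= Deal B

Deal B


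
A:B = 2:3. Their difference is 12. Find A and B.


Let A = 2k, B = 3k.
3k - 2k = 12
1k = 12 → k = 12/1 = 12
A = 2×12 = 24, B = 3×12 = 36
= A = 24, B = 36

A = 24, B = 36


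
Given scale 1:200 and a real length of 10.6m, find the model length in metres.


Model size = real / scale
= 10.6 / 200
= 0.0530 m

0.0530 m


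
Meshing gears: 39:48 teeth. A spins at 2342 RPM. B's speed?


Gear ratio = 39:48 = 13:16
RPM_B = RPM_A × (teeth_A / teeth_B)
= 2342 × (39/48)
= 1902.9 RPM

1902.9 RPM


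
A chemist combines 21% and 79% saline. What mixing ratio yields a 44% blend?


Let x parts of 21% mix with y parts of 79%.
21x + 79y = 44(x + y)
21x + 79y = 44x + 44y
x(21 - 44) = y(44 - 79)
x/y = (79 - 44)/(44 - 21) = 35/23
Simplify: 35:23
= 35:23

35:23


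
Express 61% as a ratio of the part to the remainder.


61% means 61 parts out of 100; remainder = 39
Part : remainder = 61:39
GCD = 1
= 61:39

61:39


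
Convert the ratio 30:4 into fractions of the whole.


Total parts = 30 + 4 = 34
First part: 30/34 = 15/17
Second part: 4/34 = 2/17
= 15/17 and 2/17

15/17 and 2/17


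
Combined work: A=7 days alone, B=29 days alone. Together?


Rate of A = 1/7 per day
Rate of B = 1/29 per day
Combined rate = 1/7 + 1/29 = 36/203 ≈ 0.1773 per day
Days = 1 / combined rate = 203/36
≈ 5.64 days

5.64 days


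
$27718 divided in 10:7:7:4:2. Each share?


Total parts = 10 + 7 + 7 + 4 + 2 = 30
Part 1: 27718 × 10/30 = 9239.33
Part 2: 27718 × 7/30 = 6467.53
Part 3: 27718 × 7/30 = 6467.53
Part 4: 27718 × 4/30 = 3695.73
Part 5: 27718 × 2/30 = 1847.87
= Part 1: $9239.33, Part 2: $6467.53, Part 3: $6467.53, Part 4: $3695.73, Part 5: $1847.87

Part 1: $9239.33, Part 2: $6467.53, Part 3: $6467.53, Part 4: $3695.73, Part 5: $1847.87


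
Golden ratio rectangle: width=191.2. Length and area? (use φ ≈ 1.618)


φ = (1 + √5) / 2 ≈ 1.618
Length = width × φ = 191.2 × 1.618 = 309.3616
≈ 309.36
Area = width × length = 191.2 × 309.3616 = 59149.93792 ≈ 59149.94
= Length: 309.36, Area: 59149.94

Length: 309.36, Area: 59149.94


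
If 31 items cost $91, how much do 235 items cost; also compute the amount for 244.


Direct proportion: y/x = constant
k = 91/31 ≈ 2.9355
y at x=235: k × 235 = 91 × 235 / 31 = 21385/31 ≈ 689.84
y at x=244: k × 244 = 91 × 244 / 31 = 22204/31 ≈ 716.26
= 689.84 and 716.26

689.84 and 716.26


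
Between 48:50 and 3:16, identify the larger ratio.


48/50 = 0.9600
3/16 = 0.1875
0.9600 > 0.1875, so 48:50 is greater
= 48:50

48:50


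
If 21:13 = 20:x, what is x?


Cross multiply: 21 × x = 13 × 20
21x = 260
x = 260 / 21
= 12.38

12.38


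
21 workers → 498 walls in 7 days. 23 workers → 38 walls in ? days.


Days ∝ work / workers, so d₂ = d₁ × (m₁/m₂) × (w₂/w₁)
Workers factor (inverse): 21/23 ≈ 0.9130
Work factor (direct): 38/498 ≈ 0.0763
d₂ = 7 × 21/23 × 38/498 = (7 × 21 × 38) / (23 × 498) = 5586/11454
≈ 0.49 days

0.49 days


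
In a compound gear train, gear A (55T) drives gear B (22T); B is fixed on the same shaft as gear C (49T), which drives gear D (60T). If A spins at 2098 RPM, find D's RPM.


Stage 1: RPM_B = RPM_A × t_A/t_B = 2098 × 55/22 = 115390/22 = 5245.00
B and C share a shaft → RPM_C = RPM_B
Stage 2: RPM_D = RPM_C × t_C/t_D = RPM_A × (t_A×t_C)/(t_B×t_D)
Overall ratio = (55×49)/(22×60) = 2695/1320
RPM_D = 2098 × 2695/1320 = 5654110/1320
≈ 4283.42 RPM

4283.42 RPM


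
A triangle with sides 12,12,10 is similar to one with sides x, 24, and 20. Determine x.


Scale factor = 24/12 = 2
Missing side = 12 × 2
= 24.0

24.0


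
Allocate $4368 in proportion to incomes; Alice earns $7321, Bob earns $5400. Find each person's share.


Total income = 7321 + 5400 = $12721
Alice: $4368 × 7321/12721 = $2513.81
Bob: $4368 × 5400/12721 = $1854.19
= Alice: $2513.81, Bob: $1854.19

Alice: $2513.81, Bob: $1854.19


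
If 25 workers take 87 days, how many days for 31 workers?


Inverse proportion: x × y = constant
k = 25 × 87 = 2175
y₂ = k / 31 = 2175 / 31
= 70.16

70.16


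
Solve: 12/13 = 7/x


Cross multiply: 12 × x = 13 × 7
12x = 91
x = 91 / 12
= 7.58

7.58


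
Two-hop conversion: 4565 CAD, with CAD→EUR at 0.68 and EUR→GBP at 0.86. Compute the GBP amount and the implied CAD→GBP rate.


Step 1: 4565 CAD × 0.68 = 3104.20 EUR
Step 2: 3104.20 EUR × 0.86 = 2669.61 GBP
Implied rate CAD→GBP = 0.68 × 0.86 = 0.5848
= 2669.61 GBP; implied rate 0.5848 GBP/CAD

2669.61 GBP; implied rate 0.5848 GBP/CAD


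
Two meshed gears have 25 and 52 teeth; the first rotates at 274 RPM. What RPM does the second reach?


Gear ratio = 25:52 = 25:52
RPM_B = RPM_A × (teeth_A / teeth_B)
= 274 × (25/52)
= 131.7 RPM

131.7 RPM


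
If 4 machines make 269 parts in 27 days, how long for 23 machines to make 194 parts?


Days ∝ work / workers, so d₂ = d₁ × (m₁/m₂) × (w₂/w₁)
Workers factor (inverse): 4/23 ≈ 0.1739
Work factor (direct): 194/269 ≈ 0.7212
d₂ = 27 × 4/23 × 194/269 = (27 × 4 × 194) / (23 × 269) = 20952/6187
≈ 3.39 days

3.39 days


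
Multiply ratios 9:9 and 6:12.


Compound ratio = (9×6) : (9×12)
= 54:108
GCD = 54
= 1:2

1:2


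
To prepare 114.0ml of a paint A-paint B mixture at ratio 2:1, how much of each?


Total parts = 2 + 1 = 3
paint A: 114.0 × 2/3 = 76.0ml
paint B: 114.0 × 1/3 = 38.0ml
= 76.0ml and 38.0ml

76.0ml and 38.0ml


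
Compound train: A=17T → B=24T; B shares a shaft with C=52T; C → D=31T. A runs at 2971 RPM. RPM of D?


Stage 1: RPM_B = RPM_A × t_A/t_B = 2971 × 17/24 = 50507/24 ≈ 2104.46
B and C share a shaft → RPM_C = RPM_B
Stage 2: RPM_D = RPM_C × t_C/t_D = RPM_A × (t_A×t_C)/(t_B×t_D)
Overall ratio = (17×52)/(24×31) = 884/744
RPM_D = 2971 × 884/744 = 2626364/744
≈ 3530.06 RPM

3530.06 RPM


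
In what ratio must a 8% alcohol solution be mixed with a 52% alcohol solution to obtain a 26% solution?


Let x parts of 8% mix with y parts of 52%.
8x + 52y = 26(x + y)
8x + 52y = 26x + 26y
x(8 - 26) = y(26 - 52)
x/y = (52 - 26)/(26 - 8) = 26/18
Simplify: 13:9
= 13:9

13:9


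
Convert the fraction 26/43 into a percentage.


Percentage = (part / whole) × 100
= (26 / 43) × 100
≈ 60.47%

60.47%


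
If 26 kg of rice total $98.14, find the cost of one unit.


Unit rate = total / quantity
= 98.14 / 26
= $3.77 per unit

$3.77 per unit
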